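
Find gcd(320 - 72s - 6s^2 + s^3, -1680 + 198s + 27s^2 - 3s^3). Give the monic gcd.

-80 - 2s + s^2

Euclidean algorithm in ℚ[s]:
  s^3 - 6s^2 - 72s + 320 = (-1/3)(-3s^3 + 27s^2 + 198s - 1680) + (3s^2 - 6s - 240)
  -3s^3 + 27s^2 + 198s - 1680 = (-s + 7)(3s^2 - 6s - 240) + (0)
Last nonzero remainder: 3s^2 - 6s - 240. Dividing through by 3 gives the monic gcd s^2 - 2s - 80.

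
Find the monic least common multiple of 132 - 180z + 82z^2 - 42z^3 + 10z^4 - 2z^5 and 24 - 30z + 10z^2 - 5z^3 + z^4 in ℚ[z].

Euclidean algorithm in ℚ[z]:
  -2z^5 + 10z^4 - 42z^3 + 82z^2 - 180z + 132 = (-2z)(z^4 - 5z^3 + 10z^2 - 30z + 24) + (-22z^3 + 22z^2 - 132z + 132)
  z^4 - 5z^3 + 10z^2 - 30z + 24 = (-(1/22)z + 2/11)(-22z^3 + 22z^2 - 132z + 132) + (0)
Last nonzero remainder: -22z^3 + 22z^2 - 132z + 132. Dividing through by -22 gives the monic gcd z^3 - z^2 + 6z - 6.
Then lcm(f, g) = f·g / gcd(f, g); expanding and making the result monic gives the answer.

264 - 426z + 254z^2 - 125z^3 + 41z^4 - 9z^5 + z^6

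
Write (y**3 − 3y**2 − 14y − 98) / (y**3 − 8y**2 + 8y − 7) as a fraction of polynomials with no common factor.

Apply the Euclidean algorithm:
  y**3 − 3y**2 − 14y − 98 = (y**3 − 8y**2 + 8y − 7) + (5y**2 − 22y − 91)
  y**3 − 8y**2 + 8y − 7 = ((1/5)y − 18/25)(5y**2 − 22y − 91) + ((259/25)y − 1813/25)
  5y**2 − 22y − 91 = ((125/259)y + 325/259)((259/25)y − 1813/25) + (0)
Last nonzero remainder: (259/25)y − 1813/25. Dividing through by 259/25 gives the monic gcd y − 7.
Cancel y − 7 from numerator and denominator to get the reduced form.

(y**2 + 4y + 14)/(y**2 − y + 1)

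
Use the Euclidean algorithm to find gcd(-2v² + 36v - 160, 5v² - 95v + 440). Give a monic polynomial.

v - 8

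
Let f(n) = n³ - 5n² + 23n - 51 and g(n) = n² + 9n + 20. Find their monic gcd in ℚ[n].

Apply the Euclidean algorithm:
  n³ - 5n² + 23n - 51 = (n - 14)(n² + 9n + 20) + (129n + 229)
  n² + 9n + 20 = ((1/129)n + 932/16641)(129n + 229) + (119392/16641)
  129n + 229 = ((2146689/119392)n + 3810789/119392)(119392/16641) + (0)
The last nonzero remainder is the constant 119392/16641, so the polynomials are coprime and gcd = 1.

1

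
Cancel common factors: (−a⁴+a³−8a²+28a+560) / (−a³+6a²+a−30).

Apply the Euclidean algorithm:
  −a⁴+a³−8a²+28a+560 = (a+5)(−a³+6a²+a−30) + (−39a²+53a+710)
  −a³+6a²+a−30 = ((1/39)a−181/1521)(−39a²+53a+710) + (−(16576/1521)a+82880/1521)
  −39a²+53a+710 = ((59319/16576)a+107991/8288)(−(16576/1521)a+82880/1521) + (0)
Last nonzero remainder: −(16576/1521)a+82880/1521. Dividing through by −16576/1521 gives the monic gcd a−5.
Cancel a−5 from numerator and denominator to get the reduced form.

(a³+4a²+28a+112)/(a²−a−6)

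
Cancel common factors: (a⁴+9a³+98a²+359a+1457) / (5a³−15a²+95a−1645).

(a²+5a+31)/(5a−35)

Apply the Euclidean algorithm:
  a⁴+9a³+98a²+359a+1457 = ((1/5)a+12/5)(5a³−15a²+95a−1645) + (115a²+460a+5405)
  5a³−15a²+95a−1645 = ((1/23)a−7/23)(115a²+460a+5405) + (0)
Last nonzero remainder: 115a²+460a+5405. Dividing through by 115 gives the monic gcd a²+4a+47.
Cancel a²+4a+47 from numerator and denominator to get the reduced form.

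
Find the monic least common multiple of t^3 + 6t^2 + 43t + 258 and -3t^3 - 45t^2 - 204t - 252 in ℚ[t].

t^5 + 15t^4 + 111t^3 + 729t^2 + 2924t + 3612

Euclidean algorithm in ℚ[t]:
  t^3 + 6t^2 + 43t + 258 = (-1/3)(-3t^3 - 45t^2 - 204t - 252) + (-9t^2 - 25t + 174)
  -3t^3 - 45t^2 - 204t - 252 = ((1/3)t + 110/27)(-9t^2 - 25t + 174) + (-(4324/27)t - 8648/9)
  -9t^2 - 25t + 174 = ((243/4324)t - 783/4324)(-(4324/27)t - 8648/9) + (0)
Last nonzero remainder: -(4324/27)t - 8648/9. Dividing through by -4324/27 gives the monic gcd t + 6.
Then lcm(f, g) = f·g / gcd(f, g); expanding and making the result monic gives the answer.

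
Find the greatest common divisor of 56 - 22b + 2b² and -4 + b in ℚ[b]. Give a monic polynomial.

Euclidean algorithm in ℚ[b]:
  2b² - 22b + 56 = (2b - 14)(b - 4) + (0)
The last nonzero remainder b - 4 is already monic.

-4 + b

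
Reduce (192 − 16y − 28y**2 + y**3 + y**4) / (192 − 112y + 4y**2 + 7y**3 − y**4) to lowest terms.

(−4 − y)/(−4 + y)

By polynomial division,
  y**4 + y**3 − 28y**2 − 16y + 192 = (−1)(−y**4 + 7y**3 + 4y**2 − 112y + 192) + (8y**3 − 24y**2 − 128y + 384)
  −y**4 + 7y**3 + 4y**2 − 112y + 192 = (−(1/8)y + 1/2)(8y**3 − 24y**2 − 128y + 384) + (0)
Last nonzero remainder: 8y**3 − 24y**2 − 128y + 384. Dividing through by 8 gives the monic gcd y**3 − 3y**2 − 16y + 48.
Cancel y**3 − 3y**2 − 16y + 48 from numerator and denominator to get the reduced form.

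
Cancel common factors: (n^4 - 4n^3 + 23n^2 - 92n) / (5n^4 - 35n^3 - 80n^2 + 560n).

(n^2 + 23)/(5n^2 - 15n - 140)

Euclidean algorithm in ℚ[n]:
  n^4 - 4n^3 + 23n^2 - 92n = (1/5)(5n^4 - 35n^3 - 80n^2 + 560n) + (3n^3 + 39n^2 - 204n)
  5n^4 - 35n^3 - 80n^2 + 560n = ((5/3)n - 100/3)(3n^3 + 39n^2 - 204n) + (1560n^2 - 6240n)
  3n^3 + 39n^2 - 204n = ((1/520)n + 17/520)(1560n^2 - 6240n) + (0)
Last nonzero remainder: 1560n^2 - 6240n. Dividing through by 1560 gives the monic gcd n^2 - 4n.
Cancel n^2 - 4n from numerator and denominator to get the reduced form.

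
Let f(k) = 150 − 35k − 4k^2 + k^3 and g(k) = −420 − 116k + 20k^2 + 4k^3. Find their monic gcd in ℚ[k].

−5 + k

Apply the Euclidean algorithm:
  k^3 − 4k^2 − 35k + 150 = (1/4)(4k^3 + 20k^2 − 116k − 420) + (−9k^2 − 6k + 255)
  4k^3 + 20k^2 − 116k − 420 = (−(4/9)k − 52/27)(−9k^2 − 6k + 255) + (−(128/9)k + 640/9)
  −9k^2 − 6k + 255 = ((81/128)k + 459/128)(−(128/9)k + 640/9) + (0)
Last nonzero remainder: −(128/9)k + 640/9. Dividing through by −128/9 gives the monic gcd k − 5.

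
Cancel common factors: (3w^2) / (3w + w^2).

(3w)/(3 + w)

By polynomial division,
  3w^2 = (3)(w^2 + 3w) + (-9w)
  w^2 + 3w = (-(1/9)w - 1/3)(-9w) + (0)
Last nonzero remainder: -9w. Dividing through by -9 gives the monic gcd w.
Cancel w from numerator and denominator to get the reduced form.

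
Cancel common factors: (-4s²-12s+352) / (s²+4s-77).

(-4s+32)/(s-7)

Repeated division with remainder:
  -4s²-12s+352 = (-4)(s²+4s-77) + (4s+44)
  s²+4s-77 = ((1/4)s-7/4)(4s+44) + (0)
Last nonzero remainder: 4s+44. Dividing through by 4 gives the monic gcd s+11.
Cancel s+11 from numerator and denominator to get the reduced form.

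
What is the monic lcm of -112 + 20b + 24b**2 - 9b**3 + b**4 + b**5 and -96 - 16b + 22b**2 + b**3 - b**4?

-1344 + 1024b + 36b**2 - 256b**3 + 99b**4 - 4b**5 - 6b**6 + b**7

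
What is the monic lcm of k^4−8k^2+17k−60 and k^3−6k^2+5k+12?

Euclidean algorithm in ℚ[k]:
  k^4−8k^2+17k−60 = (k+6)(k^3−6k^2+5k+12) + (23k^2−25k−132)
  k^3−6k^2+5k+12 = ((1/23)k−113/529)(23k^2−25k−132) + ((2856/529)k−8568/529)
  23k^2−25k−132 = ((12167/2856)k+5819/714)((2856/529)k−8568/529) + (0)
Last nonzero remainder: (2856/529)k−8568/529. Dividing through by 2856/529 gives the monic gcd k−3.
Then lcm(f, g) = f·g / gcd(f, g); expanding and making the result monic gives the answer.

k^6−3k^5−12k^4+41k^3−79k^2+112k+240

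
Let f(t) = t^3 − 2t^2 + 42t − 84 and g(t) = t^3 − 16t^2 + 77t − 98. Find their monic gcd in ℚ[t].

t − 2

By polynomial division,
  t^3 − 2t^2 + 42t − 84 = (t^3 − 16t^2 + 77t − 98) + (14t^2 − 35t + 14)
  t^3 − 16t^2 + 77t − 98 = ((1/14)t − 27/28)(14t^2 − 35t + 14) + ((169/4)t − 169/2)
  14t^2 − 35t + 14 = ((56/169)t − 28/169)((169/4)t − 169/2) + (0)
Last nonzero remainder: (169/4)t − 169/2. Dividing through by 169/4 gives the monic gcd t − 2.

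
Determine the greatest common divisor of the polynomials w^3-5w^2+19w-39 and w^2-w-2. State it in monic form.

By polynomial division,
  w^3-5w^2+19w-39 = (w-4)(w^2-w-2) + (17w-47)
  w^2-w-2 = ((1/17)w+30/289)(17w-47) + (832/289)
  17w-47 = ((4913/832)w-13583/832)(832/289) + (0)
The last nonzero remainder is the constant 832/289, so the polynomials are coprime and gcd = 1.

1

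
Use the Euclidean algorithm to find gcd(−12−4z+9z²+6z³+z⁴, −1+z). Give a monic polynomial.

Euclidean algorithm in ℚ[z]:
  z⁴+6z³+9z²−4z−12 = (z³+7z²+16z+12)(z−1) + (0)
The last nonzero remainder z−1 is already monic.

−1+z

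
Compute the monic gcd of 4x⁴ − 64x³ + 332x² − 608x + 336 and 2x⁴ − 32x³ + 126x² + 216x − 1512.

Repeated division with remainder:
  4x⁴ − 64x³ + 332x² − 608x + 336 = (2)(2x⁴ − 32x³ + 126x² + 216x − 1512) + (80x² − 1040x + 3360)
  2x⁴ − 32x³ + 126x² + 216x − 1512 = ((1/40)x² − (3/40)x − 9/20)(80x² − 1040x + 3360) + (0)
Last nonzero remainder: 80x² − 1040x + 3360. Dividing through by 80 gives the monic gcd x² − 13x + 42.

x² − 13x + 42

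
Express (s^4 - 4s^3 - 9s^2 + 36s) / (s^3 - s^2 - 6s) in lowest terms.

Repeated division with remainder:
  s^4 - 4s^3 - 9s^2 + 36s = (s - 3)(s^3 - s^2 - 6s) + (-6s^2 + 18s)
  s^3 - s^2 - 6s = (-(1/6)s - 1/3)(-6s^2 + 18s) + (0)
Last nonzero remainder: -6s^2 + 18s. Dividing through by -6 gives the monic gcd s^2 - 3s.
Cancel s^2 - 3s from numerator and denominator to get the reduced form.

(s^2 - s - 12)/(s + 2)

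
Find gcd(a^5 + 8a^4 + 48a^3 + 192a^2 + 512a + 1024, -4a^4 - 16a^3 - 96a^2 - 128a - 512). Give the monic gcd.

a^2 + 4a + 16

By polynomial division,
  a^5 + 8a^4 + 48a^3 + 192a^2 + 512a + 1024 = (-(1/4)a - 1)(-4a^4 - 16a^3 - 96a^2 - 128a - 512) + (8a^3 + 64a^2 + 256a + 512)
  -4a^4 - 16a^3 - 96a^2 - 128a - 512 = (-(1/2)a + 2)(8a^3 + 64a^2 + 256a + 512) + (-96a^2 - 384a - 1536)
  8a^3 + 64a^2 + 256a + 512 = (-(1/12)a - 1/3)(-96a^2 - 384a - 1536) + (0)
Last nonzero remainder: -96a^2 - 384a - 1536. Dividing through by -96 gives the monic gcd a^2 + 4a + 16.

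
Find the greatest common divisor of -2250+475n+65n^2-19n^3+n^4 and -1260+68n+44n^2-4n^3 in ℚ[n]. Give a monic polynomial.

-45-4n+n^2

By polynomial division,
  n^4-19n^3+65n^2+475n-2250 = (-(1/4)n+2)(-4n^3+44n^2+68n-1260) + (-6n^2+24n+270)
  -4n^3+44n^2+68n-1260 = ((2/3)n-14/3)(-6n^2+24n+270) + (0)
Last nonzero remainder: -6n^2+24n+270. Dividing through by -6 gives the monic gcd n^2-4n-45.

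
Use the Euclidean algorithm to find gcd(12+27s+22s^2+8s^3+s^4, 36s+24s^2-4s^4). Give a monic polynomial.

Euclidean algorithm in ℚ[s]:
  s^4+8s^3+22s^2+27s+12 = (-1/4)(-4s^4+24s^2+36s) + (8s^3+28s^2+36s+12)
  -4s^4+24s^2+36s = (-(1/2)s+7/4)(8s^3+28s^2+36s+12) + (-7s^2-21s-21)
  8s^3+28s^2+36s+12 = (-(8/7)s-4/7)(-7s^2-21s-21) + (0)
Last nonzero remainder: -7s^2-21s-21. Dividing through by -7 gives the monic gcd s^2+3s+3.

3+3s+s^2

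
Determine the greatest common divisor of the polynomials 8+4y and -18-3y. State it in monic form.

Repeated division with remainder:
  4y+8 = (-4/3)(-3y-18) + (-16)
  -3y-18 = ((3/16)y+9/8)(-16) + (0)
The last nonzero remainder is the constant -16, so the polynomials are coprime and gcd = 1.

1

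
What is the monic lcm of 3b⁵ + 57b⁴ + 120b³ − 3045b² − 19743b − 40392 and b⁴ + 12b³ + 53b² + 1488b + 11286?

b⁷ + 11b⁶ + 2b⁵ + 831b⁴ + 6099b³ − 76526b² − 642522b − 1534896

By polynomial division,
  3b⁵ + 57b⁴ + 120b³ − 3045b² − 19743b − 40392 = (3b + 21)(b⁴ + 12b³ + 53b² + 1488b + 11286) + (−291b³ − 8622b² − 84849b − 277398)
  b⁴ + 12b³ + 53b² + 1488b + 11286 = (−(1/291)b + 570/9409)(−291b³ − 8622b² − 84849b − 277398) + ((2669766/9409)b² + (53395320/9409)b + 264306834/9409)
  −291b³ − 8622b² − 84849b − 277398 = (−(912673/889922)b − 4394003/444961)((2669766/9409)b² + (53395320/9409)b + 264306834/9409) + (0)
Last nonzero remainder: (2669766/9409)b² + (53395320/9409)b + 264306834/9409. Dividing through by 2669766/9409 gives the monic gcd b² + 20b + 99.
Then lcm(f, g) = f·g / gcd(f, g); expanding and making the result monic gives the answer.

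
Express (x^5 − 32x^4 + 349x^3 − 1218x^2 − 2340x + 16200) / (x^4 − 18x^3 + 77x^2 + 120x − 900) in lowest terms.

(x^2 − 19x + 90)/(x − 5)

By polynomial division,
  x^5 − 32x^4 + 349x^3 − 1218x^2 − 2340x + 16200 = (x − 14)(x^4 − 18x^3 + 77x^2 + 120x − 900) + (20x^3 − 260x^2 + 240x + 3600)
  x^4 − 18x^3 + 77x^2 + 120x − 900 = ((1/20)x − 1/4)(20x^3 − 260x^2 + 240x + 3600) + (0)
Last nonzero remainder: 20x^3 − 260x^2 + 240x + 3600. Dividing through by 20 gives the monic gcd x^3 − 13x^2 + 12x + 180.
Cancel x^3 − 13x^2 + 12x + 180 from numerator and denominator to get the reduced form.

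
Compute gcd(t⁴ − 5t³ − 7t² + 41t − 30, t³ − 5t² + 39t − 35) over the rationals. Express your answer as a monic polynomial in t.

t − 1

Repeated division with remainder:
  t⁴ − 5t³ − 7t² + 41t − 30 = (t)(t³ − 5t² + 39t − 35) + (−46t² + 76t − 30)
  t³ − 5t² + 39t − 35 = (−(1/46)t + 77/1058)(−46t² + 76t − 30) + ((17360/529)t − 17360/529)
  −46t² + 76t − 30 = (−(12167/8680)t + 1587/1736)((17360/529)t − 17360/529) + (0)
Last nonzero remainder: (17360/529)t − 17360/529. Dividing through by 17360/529 gives the monic gcd t − 1.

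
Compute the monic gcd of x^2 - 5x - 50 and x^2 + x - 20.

x + 5

Repeated division with remainder:
  x^2 - 5x - 50 = (x^2 + x - 20) + (-6x - 30)
  x^2 + x - 20 = (-(1/6)x + 2/3)(-6x - 30) + (0)
Last nonzero remainder: -6x - 30. Dividing through by -6 gives the monic gcd x + 5.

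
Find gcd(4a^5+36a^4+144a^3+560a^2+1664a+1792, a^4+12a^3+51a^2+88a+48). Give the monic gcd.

Repeated division with remainder:
  4a^5+36a^4+144a^3+560a^2+1664a+1792 = (4a-12)(a^4+12a^3+51a^2+88a+48) + (84a^3+820a^2+2528a+2368)
  a^4+12a^3+51a^2+88a+48 = ((1/84)a+47/1764)(84a^3+820a^2+2528a+2368) + (-(416/441)a^2-(3328/441)a-6656/441)
  84a^3+820a^2+2528a+2368 = (-(9261/104)a-16317/104)(-(416/441)a^2-(3328/441)a-6656/441) + (0)
Last nonzero remainder: -(416/441)a^2-(3328/441)a-6656/441. Dividing through by -416/441 gives the monic gcd a^2+8a+16.

a^2+8a+16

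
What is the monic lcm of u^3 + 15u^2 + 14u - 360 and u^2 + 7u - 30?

By polynomial division,
  u^3 + 15u^2 + 14u - 360 = (u + 8)(u^2 + 7u - 30) + (-12u - 120)
  u^2 + 7u - 30 = (-(1/12)u + 1/4)(-12u - 120) + (0)
Last nonzero remainder: -12u - 120. Dividing through by -12 gives the monic gcd u + 10.
Then lcm(f, g) = f·g / gcd(f, g); expanding and making the result monic gives the answer.

u^4 + 12u^3 - 31u^2 - 402u + 1080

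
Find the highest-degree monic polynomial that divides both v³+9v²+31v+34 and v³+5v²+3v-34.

v²+7v+17

Apply the Euclidean algorithm:
  v³+9v²+31v+34 = (v³+5v²+3v-34) + (4v²+28v+68)
  v³+5v²+3v-34 = ((1/4)v-1/2)(4v²+28v+68) + (0)
Last nonzero remainder: 4v²+28v+68. Dividing through by 4 gives the monic gcd v²+7v+17.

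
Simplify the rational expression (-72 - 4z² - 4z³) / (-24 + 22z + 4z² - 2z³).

(12 - 4z + 2z²)/(4 - 5z + z²)

Euclidean algorithm in ℚ[z]:
  -4z³ - 4z² - 72 = (2)(-2z³ + 4z² + 22z - 24) + (-12z² - 44z - 24)
  -2z³ + 4z² + 22z - 24 = ((1/6)z - 17/18)(-12z² - 44z - 24) + (-(140/9)z - 140/3)
  -12z² - 44z - 24 = ((27/35)z + 18/35)(-(140/9)z - 140/3) + (0)
Last nonzero remainder: -(140/9)z - 140/3. Dividing through by -140/9 gives the monic gcd z + 3.
Cancel z + 3 from numerator and denominator to get the reduced form.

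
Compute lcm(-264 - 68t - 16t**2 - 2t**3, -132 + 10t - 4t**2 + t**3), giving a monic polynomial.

Apply the Euclidean algorithm:
  -2t**3 - 16t**2 - 68t - 264 = (-2)(t**3 - 4t**2 + 10t - 132) + (-24t**2 - 48t - 528)
  t**3 - 4t**2 + 10t - 132 = (-(1/24)t + 1/4)(-24t**2 - 48t - 528) + (0)
Last nonzero remainder: -24t**2 - 48t - 528. Dividing through by -24 gives the monic gcd t**2 + 2t + 22.
Then lcm(f, g) = f·g / gcd(f, g); expanding and making the result monic gives the answer.

-792 - 72t - 14t**2 + 2t**3 + t**4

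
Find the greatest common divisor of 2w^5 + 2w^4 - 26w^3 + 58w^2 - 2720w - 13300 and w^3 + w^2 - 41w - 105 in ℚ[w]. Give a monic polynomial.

w^2 - 2w - 35

Euclidean algorithm in ℚ[w]:
  2w^5 + 2w^4 - 26w^3 + 58w^2 - 2720w - 13300 = (2w^2 + 56)(w^3 + w^2 - 41w - 105) + (212w^2 - 424w - 7420)
  w^3 + w^2 - 41w - 105 = ((1/212)w + 3/212)(212w^2 - 424w - 7420) + (0)
Last nonzero remainder: 212w^2 - 424w - 7420. Dividing through by 212 gives the monic gcd w^2 - 2w - 35.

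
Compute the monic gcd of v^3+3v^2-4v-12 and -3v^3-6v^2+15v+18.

v^2+v-6

Repeated division with remainder:
  v^3+3v^2-4v-12 = (-1/3)(-3v^3-6v^2+15v+18) + (v^2+v-6)
  -3v^3-6v^2+15v+18 = (-3v-3)(v^2+v-6) + (0)
The last nonzero remainder v^2+v-6 is already monic.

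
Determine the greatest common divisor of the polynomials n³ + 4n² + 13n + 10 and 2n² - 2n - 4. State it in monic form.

n + 1

Repeated division with remainder:
  n³ + 4n² + 13n + 10 = ((1/2)n + 5/2)(2n² - 2n - 4) + (20n + 20)
  2n² - 2n - 4 = ((1/10)n - 1/5)(20n + 20) + (0)
Last nonzero remainder: 20n + 20. Dividing through by 20 gives the monic gcd n + 1.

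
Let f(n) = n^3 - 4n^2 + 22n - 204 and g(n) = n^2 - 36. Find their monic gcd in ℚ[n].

n - 6

Euclidean algorithm in ℚ[n]:
  n^3 - 4n^2 + 22n - 204 = (n - 4)(n^2 - 36) + (58n - 348)
  n^2 - 36 = ((1/58)n + 3/29)(58n - 348) + (0)
Last nonzero remainder: 58n - 348. Dividing through by 58 gives the monic gcd n - 6.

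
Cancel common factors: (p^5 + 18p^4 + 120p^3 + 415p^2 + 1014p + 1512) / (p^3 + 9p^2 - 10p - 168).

Repeated division with remainder:
  p^5 + 18p^4 + 120p^3 + 415p^2 + 1014p + 1512 = (p^2 + 9p + 49)(p^3 + 9p^2 - 10p - 168) + (232p^2 + 3016p + 9744)
  p^3 + 9p^2 - 10p - 168 = ((1/232)p - 1/58)(232p^2 + 3016p + 9744) + (0)
Last nonzero remainder: 232p^2 + 3016p + 9744. Dividing through by 232 gives the monic gcd p^2 + 13p + 42.
Cancel p^2 + 13p + 42 from numerator and denominator to get the reduced form.

(p^3 + 5p^2 + 13p + 36)/(p - 4)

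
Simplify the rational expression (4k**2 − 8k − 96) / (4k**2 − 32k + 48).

(k + 4)/(k − 2)

Apply the Euclidean algorithm:
  4k**2 − 8k − 96 = (4k**2 − 32k + 48) + (24k − 144)
  4k**2 − 32k + 48 = ((1/6)k − 1/3)(24k − 144) + (0)
Last nonzero remainder: 24k − 144. Dividing through by 24 gives the monic gcd k − 6.
Cancel k − 6 from numerator and denominator to get the reduced form.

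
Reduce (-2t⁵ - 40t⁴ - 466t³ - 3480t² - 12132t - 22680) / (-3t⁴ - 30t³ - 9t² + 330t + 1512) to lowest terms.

By polynomial division,
  -2t⁵ - 40t⁴ - 466t³ - 3480t² - 12132t - 22680 = ((2/3)t + 20/3)(-3t⁴ - 30t³ - 9t² + 330t + 1512) + (-260t³ - 3640t² - 15340t - 32760)
  -3t⁴ - 30t³ - 9t² + 330t + 1512 = ((3/260)t - 3/65)(-260t³ - 3640t² - 15340t - 32760) + (0)
Last nonzero remainder: -260t³ - 3640t² - 15340t - 32760. Dividing through by -260 gives the monic gcd t³ + 14t² + 59t + 126.
Cancel t³ + 14t² + 59t + 126 from numerator and denominator to get the reduced form.

(2t² + 12t + 180)/(3t - 12)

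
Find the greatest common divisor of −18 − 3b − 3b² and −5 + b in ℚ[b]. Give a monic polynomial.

Euclidean algorithm in ℚ[b]:
  −3b² − 3b − 18 = (−3b − 18)(b − 5) + (−108)
  b − 5 = (−(1/108)b + 5/108)(−108) + (0)
The last nonzero remainder is the constant −108, so the polynomials are coprime and gcd = 1.

1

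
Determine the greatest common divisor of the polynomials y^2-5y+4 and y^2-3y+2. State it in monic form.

Repeated division with remainder:
  y^2-5y+4 = (y^2-3y+2) + (-2y+2)
  y^2-3y+2 = (-(1/2)y+1)(-2y+2) + (0)
Last nonzero remainder: -2y+2. Dividing through by -2 gives the monic gcd y-1.

y-1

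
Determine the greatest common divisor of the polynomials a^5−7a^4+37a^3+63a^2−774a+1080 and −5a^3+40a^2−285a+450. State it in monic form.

a^3−8a^2+57a−90

Repeated division with remainder:
  a^5−7a^4+37a^3+63a^2−774a+1080 = (−(1/5)a^2−(1/5)a+12/5)(−5a^3+40a^2−285a+450) + (0)
Last nonzero remainder: −5a^3+40a^2−285a+450. Dividing through by −5 gives the monic gcd a^3−8a^2+57a−90.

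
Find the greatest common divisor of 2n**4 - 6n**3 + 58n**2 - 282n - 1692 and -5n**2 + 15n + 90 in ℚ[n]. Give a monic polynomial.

n**2 - 3n - 18

Euclidean algorithm in ℚ[n]:
  2n**4 - 6n**3 + 58n**2 - 282n - 1692 = (-(2/5)n**2 - 94/5)(-5n**2 + 15n + 90) + (0)
Last nonzero remainder: -5n**2 + 15n + 90. Dividing through by -5 gives the monic gcd n**2 - 3n - 18.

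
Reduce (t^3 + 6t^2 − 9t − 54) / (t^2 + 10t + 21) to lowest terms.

Repeated division with remainder:
  t^3 + 6t^2 − 9t − 54 = (t − 4)(t^2 + 10t + 21) + (10t + 30)
  t^2 + 10t + 21 = ((1/10)t + 7/10)(10t + 30) + (0)
Last nonzero remainder: 10t + 30. Dividing through by 10 gives the monic gcd t + 3.
Cancel t + 3 from numerator and denominator to get the reduced form.

(t^2 + 3t − 18)/(t + 7)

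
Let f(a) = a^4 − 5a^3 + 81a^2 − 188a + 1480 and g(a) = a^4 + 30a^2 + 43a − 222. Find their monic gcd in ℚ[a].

a^2 − a + 37

Repeated division with remainder:
  a^4 − 5a^3 + 81a^2 − 188a + 1480 = (a^4 + 30a^2 + 43a − 222) + (−5a^3 + 51a^2 − 231a + 1702)
  a^4 + 30a^2 + 43a − 222 = (−(1/5)a − 51/25)(−5a^3 + 51a^2 − 231a + 1702) + ((2196/25)a^2 − (2196/25)a + 81252/25)
  −5a^3 + 51a^2 − 231a + 1702 = (−(125/2196)a + 575/1098)((2196/25)a^2 − (2196/25)a + 81252/25) + (0)
Last nonzero remainder: (2196/25)a^2 − (2196/25)a + 81252/25. Dividing through by 2196/25 gives the monic gcd a^2 − a + 37.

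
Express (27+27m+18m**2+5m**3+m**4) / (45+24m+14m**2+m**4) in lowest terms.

Euclidean algorithm in ℚ[m]:
  m**4+5m**3+18m**2+27m+27 = (m**4+14m**2+24m+45) + (5m**3+4m**2+3m-18)
  m**4+14m**2+24m+45 = ((1/5)m-4/25)(5m**3+4m**2+3m-18) + ((351/25)m**2+(702/25)m+1053/25)
  5m**3+4m**2+3m-18 = ((125/351)m-50/117)((351/25)m**2+(702/25)m+1053/25) + (0)
Last nonzero remainder: (351/25)m**2+(702/25)m+1053/25. Dividing through by 351/25 gives the monic gcd m**2+2m+3.
Cancel m**2+2m+3 from numerator and denominator to get the reduced form.

(9+3m+m**2)/(15-2m+m**2)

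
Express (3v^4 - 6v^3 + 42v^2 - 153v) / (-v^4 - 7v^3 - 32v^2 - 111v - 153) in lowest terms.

(-3v^2 + 9v)/(v^2 + 6v + 9)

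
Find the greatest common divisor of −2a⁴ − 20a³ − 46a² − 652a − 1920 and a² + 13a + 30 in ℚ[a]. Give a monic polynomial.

Apply the Euclidean algorithm:
  −2a⁴ − 20a³ − 46a² − 652a − 1920 = (−2a² + 6a − 64)(a² + 13a + 30) + (0)
The last nonzero remainder a² + 13a + 30 is already monic.

a² + 13a + 30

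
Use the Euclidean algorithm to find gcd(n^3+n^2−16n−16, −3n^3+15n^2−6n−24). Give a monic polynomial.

n^2−3n−4

By polynomial division,
  n^3+n^2−16n−16 = (−1/3)(−3n^3+15n^2−6n−24) + (6n^2−18n−24)
  −3n^3+15n^2−6n−24 = (−(1/2)n+1)(6n^2−18n−24) + (0)
Last nonzero remainder: 6n^2−18n−24. Dividing through by 6 gives the monic gcd n^2−3n−4.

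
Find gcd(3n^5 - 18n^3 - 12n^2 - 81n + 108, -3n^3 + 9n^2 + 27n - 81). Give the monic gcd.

n^2 - 9

Euclidean algorithm in ℚ[n]:
  3n^5 - 18n^3 - 12n^2 - 81n + 108 = (-n^2 - 3n - 12)(-3n^3 + 9n^2 + 27n - 81) + (96n^2 - 864)
  -3n^3 + 9n^2 + 27n - 81 = (-(1/32)n + 3/32)(96n^2 - 864) + (0)
Last nonzero remainder: 96n^2 - 864. Dividing through by 96 gives the monic gcd n^2 - 9.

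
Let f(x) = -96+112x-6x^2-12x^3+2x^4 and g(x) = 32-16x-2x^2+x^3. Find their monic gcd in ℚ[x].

-4+x

Apply the Euclidean algorithm:
  2x^4-12x^3-6x^2+112x-96 = (2x-8)(x^3-2x^2-16x+32) + (10x^2-80x+160)
  x^3-2x^2-16x+32 = ((1/10)x+3/5)(10x^2-80x+160) + (16x-64)
  10x^2-80x+160 = ((5/8)x-5/2)(16x-64) + (0)
Last nonzero remainder: 16x-64. Dividing through by 16 gives the monic gcd x-4.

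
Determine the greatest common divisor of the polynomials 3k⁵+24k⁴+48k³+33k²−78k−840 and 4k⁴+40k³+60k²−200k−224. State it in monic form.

k²+2k−8

Apply the Euclidean algorithm:
  3k⁵+24k⁴+48k³+33k²−78k−840 = ((3/4)k−3/2)(4k⁴+40k³+60k²−200k−224) + (63k³+273k²−210k−1176)
  4k⁴+40k³+60k²−200k−224 = ((4/63)k+68/189)(63k³+273k²−210k−1176) + (−(224/9)k²−(448/9)k+1792/9)
  63k³+273k²−210k−1176 = (−(81/32)k−189/32)(−(224/9)k²−(448/9)k+1792/9) + (0)
Last nonzero remainder: −(224/9)k²−(448/9)k+1792/9. Dividing through by −224/9 gives the monic gcd k²+2k−8.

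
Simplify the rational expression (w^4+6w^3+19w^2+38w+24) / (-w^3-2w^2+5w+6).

Apply the Euclidean algorithm:
  w^4+6w^3+19w^2+38w+24 = (-w-4)(-w^3-2w^2+5w+6) + (16w^2+64w+48)
  -w^3-2w^2+5w+6 = (-(1/16)w+1/8)(16w^2+64w+48) + (0)
Last nonzero remainder: 16w^2+64w+48. Dividing through by 16 gives the monic gcd w^2+4w+3.
Cancel w^2+4w+3 from numerator and denominator to get the reduced form.

(-w^2-2w-8)/(w-2)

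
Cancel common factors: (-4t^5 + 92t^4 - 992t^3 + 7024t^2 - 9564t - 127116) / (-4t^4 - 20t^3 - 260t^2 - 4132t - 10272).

Apply the Euclidean algorithm:
  -4t^5 + 92t^4 - 992t^3 + 7024t^2 - 9564t - 127116 = (t - 28)(-4t^4 - 20t^3 - 260t^2 - 4132t - 10272) + (-1292t^3 + 3876t^2 - 114988t - 414732)
  -4t^4 - 20t^3 - 260t^2 - 4132t - 10272 = ((1/323)t + 8/323)(-1292t^3 + 3876t^2 - 114988t - 414732) + (0)
Last nonzero remainder: -1292t^3 + 3876t^2 - 114988t - 414732. Dividing through by -1292 gives the monic gcd t^3 - 3t^2 + 89t + 321.
Cancel t^3 - 3t^2 + 89t + 321 from numerator and denominator to get the reduced form.

(t^2 - 20t + 99)/(t + 8)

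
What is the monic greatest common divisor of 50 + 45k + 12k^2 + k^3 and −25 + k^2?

5 + k

By polynomial division,
  k^3 + 12k^2 + 45k + 50 = (k + 12)(k^2 − 25) + (70k + 350)
  k^2 − 25 = ((1/70)k − 1/14)(70k + 350) + (0)
Last nonzero remainder: 70k + 350. Dividing through by 70 gives the monic gcd k + 5.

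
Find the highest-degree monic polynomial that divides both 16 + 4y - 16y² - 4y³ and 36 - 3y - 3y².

Repeated division with remainder:
  -4y³ - 16y² + 4y + 16 = ((4/3)y + 4)(-3y² - 3y + 36) + (-32y - 128)
  -3y² - 3y + 36 = ((3/32)y - 9/32)(-32y - 128) + (0)
Last nonzero remainder: -32y - 128. Dividing through by -32 gives the monic gcd y + 4.

4 + y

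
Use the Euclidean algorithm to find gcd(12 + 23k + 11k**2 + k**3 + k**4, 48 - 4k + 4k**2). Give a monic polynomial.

Repeated division with remainder:
  k**4 + k**3 + 11k**2 + 23k + 12 = ((1/4)k**2 + (1/2)k + 1/4)(4k**2 - 4k + 48) + (0)
Last nonzero remainder: 4k**2 - 4k + 48. Dividing through by 4 gives the monic gcd k**2 - k + 12.

12 - k + k**2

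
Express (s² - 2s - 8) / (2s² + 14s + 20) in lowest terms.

Apply the Euclidean algorithm:
  s² - 2s - 8 = (1/2)(2s² + 14s + 20) + (-9s - 18)
  2s² + 14s + 20 = (-(2/9)s - 10/9)(-9s - 18) + (0)
Last nonzero remainder: -9s - 18. Dividing through by -9 gives the monic gcd s + 2.
Cancel s + 2 from numerator and denominator to get the reduced form.

(s - 4)/(2s + 10)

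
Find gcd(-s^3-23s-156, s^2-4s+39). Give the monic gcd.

Euclidean algorithm in ℚ[s]:
  -s^3-23s-156 = (-s-4)(s^2-4s+39) + (0)
The last nonzero remainder s^2-4s+39 is already monic.

s^2-4s+39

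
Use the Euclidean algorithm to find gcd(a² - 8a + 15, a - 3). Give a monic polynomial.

a - 3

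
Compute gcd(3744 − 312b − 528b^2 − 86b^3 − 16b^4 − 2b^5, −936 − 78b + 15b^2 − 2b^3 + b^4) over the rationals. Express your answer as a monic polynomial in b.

Euclidean algorithm in ℚ[b]:
  −2b^5 − 16b^4 − 86b^3 − 528b^2 − 312b + 3744 = (−2b − 20)(b^4 − 2b^3 + 15b^2 − 78b − 936) + (−96b^3 − 384b^2 − 3744b − 14976)
  b^4 − 2b^3 + 15b^2 − 78b − 936 = (−(1/96)b + 1/16)(−96b^3 − 384b^2 − 3744b − 14976) + (0)
Last nonzero remainder: −96b^3 − 384b^2 − 3744b − 14976. Dividing through by −96 gives the monic gcd b^3 + 4b^2 + 39b + 156.

156 + 39b + 4b^2 + b^3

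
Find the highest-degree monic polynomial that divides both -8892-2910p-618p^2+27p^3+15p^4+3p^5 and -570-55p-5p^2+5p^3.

-114-11p-p^2+p^3

Repeated division with remainder:
  3p^5+15p^4+27p^3-618p^2-2910p-8892 = ((3/5)p^2+(18/5)p+78/5)(5p^3-5p^2-55p-570) + (0)
Last nonzero remainder: 5p^3-5p^2-55p-570. Dividing through by 5 gives the monic gcd p^3-p^2-11p-114.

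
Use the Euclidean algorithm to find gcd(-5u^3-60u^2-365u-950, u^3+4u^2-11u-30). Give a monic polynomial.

Repeated division with remainder:
  -5u^3-60u^2-365u-950 = (-5)(u^3+4u^2-11u-30) + (-40u^2-420u-1100)
  u^3+4u^2-11u-30 = (-(1/40)u+13/80)(-40u^2-420u-1100) + ((119/4)u+595/4)
  -40u^2-420u-1100 = (-(160/119)u-880/119)((119/4)u+595/4) + (0)
Last nonzero remainder: (119/4)u+595/4. Dividing through by 119/4 gives the monic gcd u+5.

u+5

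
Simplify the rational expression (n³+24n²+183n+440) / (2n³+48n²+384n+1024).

(n²+16n+55)/(2n²+32n+128)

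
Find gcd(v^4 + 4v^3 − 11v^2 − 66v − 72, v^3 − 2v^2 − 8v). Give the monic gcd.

Euclidean algorithm in ℚ[v]:
  v^4 + 4v^3 − 11v^2 − 66v − 72 = (v + 6)(v^3 − 2v^2 − 8v) + (9v^2 − 18v − 72)
  v^3 − 2v^2 − 8v = ((1/9)v)(9v^2 − 18v − 72) + (0)
Last nonzero remainder: 9v^2 − 18v − 72. Dividing through by 9 gives the monic gcd v^2 − 2v − 8.

v^2 − 2v − 8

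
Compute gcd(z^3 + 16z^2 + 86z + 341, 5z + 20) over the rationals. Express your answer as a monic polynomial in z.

1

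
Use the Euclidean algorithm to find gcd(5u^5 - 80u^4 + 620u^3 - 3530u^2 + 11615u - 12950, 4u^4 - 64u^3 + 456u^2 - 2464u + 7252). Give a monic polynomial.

Repeated division with remainder:
  5u^5 - 80u^4 + 620u^3 - 3530u^2 + 11615u - 12950 = ((5/4)u)(4u^4 - 64u^3 + 456u^2 - 2464u + 7252) + (50u^3 - 450u^2 + 2550u - 12950)
  4u^4 - 64u^3 + 456u^2 - 2464u + 7252 = ((2/25)u - 14/25)(50u^3 - 450u^2 + 2550u - 12950) + (0)
Last nonzero remainder: 50u^3 - 450u^2 + 2550u - 12950. Dividing through by 50 gives the monic gcd u^3 - 9u^2 + 51u - 259.

u^3 - 9u^2 + 51u - 259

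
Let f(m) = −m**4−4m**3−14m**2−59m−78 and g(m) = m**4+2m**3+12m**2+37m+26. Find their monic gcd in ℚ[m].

m**3+m**2+11m+26

Repeated division with remainder:
  −m**4−4m**3−14m**2−59m−78 = (−1)(m**4+2m**3+12m**2+37m+26) + (−2m**3−2m**2−22m−52)
  m**4+2m**3+12m**2+37m+26 = (−(1/2)m−1/2)(−2m**3−2m**2−22m−52) + (0)
Last nonzero remainder: −2m**3−2m**2−22m−52. Dividing through by −2 gives the monic gcd m**3+m**2+11m+26.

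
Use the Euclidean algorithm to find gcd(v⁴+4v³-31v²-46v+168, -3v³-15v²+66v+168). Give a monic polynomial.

By polynomial division,
  v⁴+4v³-31v²-46v+168 = (-(1/3)v+1/3)(-3v³-15v²+66v+168) + (-4v²-12v+112)
  -3v³-15v²+66v+168 = ((3/4)v+3/2)(-4v²-12v+112) + (0)
Last nonzero remainder: -4v²-12v+112. Dividing through by -4 gives the monic gcd v²+3v-28.

v²+3v-28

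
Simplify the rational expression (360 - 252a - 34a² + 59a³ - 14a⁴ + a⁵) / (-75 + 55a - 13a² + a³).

(24 - 4a - 6a² + a³)/(-5 + a)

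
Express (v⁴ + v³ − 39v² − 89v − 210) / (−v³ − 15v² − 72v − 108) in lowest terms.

(−v³ + 5v² + 9v + 35)/(v² + 9v + 18)

Repeated division with remainder:
  v⁴ + v³ − 39v² − 89v − 210 = (−v + 14)(−v³ − 15v² − 72v − 108) + (99v² + 811v + 1302)
  −v³ − 15v² − 72v − 108 = (−(1/99)v − 674/9801)(99v² + 811v + 1302) + (−(30160/9801)v − 60320/3267)
  99v² + 811v + 1302 = (−(970299/30160)v − 2126817/30160)(−(30160/9801)v − 60320/3267) + (0)
Last nonzero remainder: −(30160/9801)v − 60320/3267. Dividing through by −30160/9801 gives the monic gcd v + 6.
Cancel v + 6 from numerator and denominator to get the reduced form.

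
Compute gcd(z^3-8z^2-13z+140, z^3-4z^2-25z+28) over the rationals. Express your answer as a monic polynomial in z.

z^2-3z-28

Euclidean algorithm in ℚ[z]:
  z^3-8z^2-13z+140 = (z^3-4z^2-25z+28) + (-4z^2+12z+112)
  z^3-4z^2-25z+28 = (-(1/4)z+1/4)(-4z^2+12z+112) + (0)
Last nonzero remainder: -4z^2+12z+112. Dividing through by -4 gives the monic gcd z^2-3z-28.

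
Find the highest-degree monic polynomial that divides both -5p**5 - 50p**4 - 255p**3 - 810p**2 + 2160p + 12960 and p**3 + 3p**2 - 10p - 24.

By polynomial division,
  -5p**5 - 50p**4 - 255p**3 - 810p**2 + 2160p + 12960 = (-5p**2 - 35p - 200)(p**3 + 3p**2 - 10p - 24) + (-680p**2 - 680p + 8160)
  p**3 + 3p**2 - 10p - 24 = (-(1/680)p - 1/340)(-680p**2 - 680p + 8160) + (0)
Last nonzero remainder: -680p**2 - 680p + 8160. Dividing through by -680 gives the monic gcd p**2 + p - 12.

p**2 + p - 12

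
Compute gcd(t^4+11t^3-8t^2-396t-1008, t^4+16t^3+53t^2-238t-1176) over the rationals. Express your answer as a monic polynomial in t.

Euclidean algorithm in ℚ[t]:
  t^4+11t^3-8t^2-396t-1008 = (t^4+16t^3+53t^2-238t-1176) + (-5t^3-61t^2-158t+168)
  t^4+16t^3+53t^2-238t-1176 = (-(1/5)t-19/25)(-5t^3-61t^2-158t+168) + (-(624/25)t^2-(8112/25)t-26208/25)
  -5t^3-61t^2-158t+168 = ((125/624)t-25/156)(-(624/25)t^2-(8112/25)t-26208/25) + (0)
Last nonzero remainder: -(624/25)t^2-(8112/25)t-26208/25. Dividing through by -624/25 gives the monic gcd t^2+13t+42.

t^2+13t+42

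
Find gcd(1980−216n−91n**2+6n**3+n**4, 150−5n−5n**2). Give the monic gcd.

−30+n+n**2

Repeated division with remainder:
  n**4+6n**3−91n**2−216n+1980 = (−(1/5)n**2−n+66/5)(−5n**2−5n+150) + (0)
Last nonzero remainder: −5n**2−5n+150. Dividing through by −5 gives the monic gcd n**2+n−30.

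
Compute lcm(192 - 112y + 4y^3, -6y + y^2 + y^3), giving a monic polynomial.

By polynomial division,
  4y^3 - 112y + 192 = (4)(y^3 + y^2 - 6y) + (-4y^2 - 88y + 192)
  y^3 + y^2 - 6y = (-(1/4)y + 21/4)(-4y^2 - 88y + 192) + (504y - 1008)
  -4y^2 - 88y + 192 = (-(1/126)y - 4/21)(504y - 1008) + (0)
Last nonzero remainder: 504y - 1008. Dividing through by 504 gives the monic gcd y - 2.
Then lcm(f, g) = f·g / gcd(f, g); expanding and making the result monic gives the answer.

144y - 36y^2 - 28y^3 + 3y^4 + y^5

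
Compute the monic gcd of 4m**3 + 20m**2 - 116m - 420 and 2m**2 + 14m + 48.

Euclidean algorithm in ℚ[m]:
  4m**3 + 20m**2 - 116m - 420 = (2m - 4)(2m**2 + 14m + 48) + (-156m - 228)
  2m**2 + 14m + 48 = (-(1/78)m - 12/169)(-156m - 228) + (5376/169)
  -156m - 228 = (-(2197/448)m - 3211/448)(5376/169) + (0)
The last nonzero remainder is the constant 5376/169, so the polynomials are coprime and gcd = 1.

1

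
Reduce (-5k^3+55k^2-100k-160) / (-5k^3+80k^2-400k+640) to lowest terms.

Euclidean algorithm in ℚ[k]:
  -5k^3+55k^2-100k-160 = (-5k^3+80k^2-400k+640) + (-25k^2+300k-800)
  -5k^3+80k^2-400k+640 = ((1/5)k-4/5)(-25k^2+300k-800) + (0)
Last nonzero remainder: -25k^2+300k-800. Dividing through by -25 gives the monic gcd k^2-12k+32.
Cancel k^2-12k+32 from numerator and denominator to get the reduced form.

(k+1)/(k-4)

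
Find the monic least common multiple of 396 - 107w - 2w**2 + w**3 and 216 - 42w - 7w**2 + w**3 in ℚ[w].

2376 - 246w - 119w**2 + 4w**3 + w**4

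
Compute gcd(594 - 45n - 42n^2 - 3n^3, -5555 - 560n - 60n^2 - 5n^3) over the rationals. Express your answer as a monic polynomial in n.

Euclidean algorithm in ℚ[n]:
  -3n^3 - 42n^2 - 45n + 594 = (3/5)(-5n^3 - 60n^2 - 560n - 5555) + (-6n^2 + 291n + 3927)
  -5n^3 - 60n^2 - 560n - 5555 = ((5/6)n + 605/12)(-6n^2 + 291n + 3927) + (-(74015/4)n - 814165/4)
  -6n^2 + 291n + 3927 = ((24/74015)n - 1428/74015)(-(74015/4)n - 814165/4) + (0)
Last nonzero remainder: -(74015/4)n - 814165/4. Dividing through by -74015/4 gives the monic gcd n + 11.

11 + n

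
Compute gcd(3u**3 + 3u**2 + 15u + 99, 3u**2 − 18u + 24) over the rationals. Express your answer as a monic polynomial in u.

1

Repeated division with remainder:
  3u**3 + 3u**2 + 15u + 99 = (u + 7)(3u**2 − 18u + 24) + (117u − 69)
  3u**2 − 18u + 24 = ((1/39)u − 211/1521)(117u − 69) + (7315/507)
  117u − 69 = ((59319/7315)u − 34983/7315)(7315/507) + (0)
The last nonzero remainder is the constant 7315/507, so the polynomials are coprime and gcd = 1.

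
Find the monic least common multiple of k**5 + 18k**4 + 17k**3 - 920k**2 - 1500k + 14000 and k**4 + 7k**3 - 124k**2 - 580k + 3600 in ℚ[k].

By polynomial division,
  k**5 + 18k**4 + 17k**3 - 920k**2 - 1500k + 14000 = (k + 11)(k**4 + 7k**3 - 124k**2 - 580k + 3600) + (64k**3 + 1024k**2 + 1280k - 25600)
  k**4 + 7k**3 - 124k**2 - 580k + 3600 = ((1/64)k - 9/64)(64k**3 + 1024k**2 + 1280k - 25600) + (0)
Last nonzero remainder: 64k**3 + 1024k**2 + 1280k - 25600. Dividing through by 64 gives the monic gcd k**3 + 16k**2 + 20k - 400.
Then lcm(f, g) = f·g / gcd(f, g); expanding and making the result monic gives the answer.

k**6 + 9k**5 - 145k**4 - 1073k**3 + 6780k**2 + 27500k - 126000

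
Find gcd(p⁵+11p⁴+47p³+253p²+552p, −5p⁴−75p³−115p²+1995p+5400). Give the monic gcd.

By polynomial division,
  p⁵+11p⁴+47p³+253p²+552p = (−(1/5)p+4/5)(−5p⁴−75p³−115p²+1995p+5400) + (84p³+744p²+36p−4320)
  −5p⁴−75p³−115p²+1995p+5400 = (−(5/84)p−215/588)(84p³+744p²+36p−4320) + ((7800/49)p²+(85800/49)p+187200/49)
  84p³+744p²+36p−4320 = ((343/650)p−147/130)((7800/49)p²+(85800/49)p+187200/49) + (0)
Last nonzero remainder: (7800/49)p²+(85800/49)p+187200/49. Dividing through by 7800/49 gives the monic gcd p²+11p+24.

p²+11p+24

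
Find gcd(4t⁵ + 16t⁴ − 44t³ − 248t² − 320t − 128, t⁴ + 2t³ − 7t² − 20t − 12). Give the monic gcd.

Euclidean algorithm in ℚ[t]:
  4t⁵ + 16t⁴ − 44t³ − 248t² − 320t − 128 = (4t + 8)(t⁴ + 2t³ − 7t² − 20t − 12) + (−32t³ − 112t² − 112t − 32)
  t⁴ + 2t³ − 7t² − 20t − 12 = (−(1/32)t + 3/64)(−32t³ − 112t² − 112t − 32) + (−(21/4)t² − (63/4)t − 21/2)
  −32t³ − 112t² − 112t − 32 = ((128/21)t + 64/21)(−(21/4)t² − (63/4)t − 21/2) + (0)
Last nonzero remainder: −(21/4)t² − (63/4)t − 21/2. Dividing through by −21/4 gives the monic gcd t² + 3t + 2.

t² + 3t + 2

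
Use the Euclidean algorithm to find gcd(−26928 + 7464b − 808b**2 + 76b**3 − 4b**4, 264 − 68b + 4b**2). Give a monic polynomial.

Euclidean algorithm in ℚ[b]:
  −4b**4 + 76b**3 − 808b**2 + 7464b − 26928 = (−b**2 + 2b − 102)(4b**2 − 68b + 264) + (0)
Last nonzero remainder: 4b**2 − 68b + 264. Dividing through by 4 gives the monic gcd b**2 − 17b + 66.

66 − 17b + b**2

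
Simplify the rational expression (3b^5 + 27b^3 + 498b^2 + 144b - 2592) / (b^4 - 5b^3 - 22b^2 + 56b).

Apply the Euclidean algorithm:
  3b^5 + 27b^3 + 498b^2 + 144b - 2592 = (3b + 15)(b^4 - 5b^3 - 22b^2 + 56b) + (168b^3 + 660b^2 - 696b - 2592)
  b^4 - 5b^3 - 22b^2 + 56b = ((1/168)b - 125/2352)(168b^3 + 660b^2 - 696b - 2592) + ((3375/196)b^2 + (3375/98)b - 6750/49)
  168b^3 + 660b^2 - 696b - 2592 = ((10976/1125)b + 2352/125)((3375/196)b^2 + (3375/98)b - 6750/49) + (0)
Last nonzero remainder: (3375/196)b^2 + (3375/98)b - 6750/49. Dividing through by 3375/196 gives the monic gcd b^2 + 2b - 8.
Cancel b^2 + 2b - 8 from numerator and denominator to get the reduced form.

(3b^3 - 6b^2 + 63b + 324)/(b^2 - 7b)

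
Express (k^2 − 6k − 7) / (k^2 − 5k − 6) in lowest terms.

Repeated division with remainder:
  k^2 − 6k − 7 = (k^2 − 5k − 6) + (−k − 1)
  k^2 − 5k − 6 = (−k + 6)(−k − 1) + (0)
Last nonzero remainder: −k − 1. Dividing through by −1 gives the monic gcd k + 1.
Cancel k + 1 from numerator and denominator to get the reduced form.

(k − 7)/(k − 6)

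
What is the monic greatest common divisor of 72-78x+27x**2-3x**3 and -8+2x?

Repeated division with remainder:
  -3x**3+27x**2-78x+72 = (-(3/2)x**2+(15/2)x-9)(2x-8) + (0)
Last nonzero remainder: 2x-8. Dividing through by 2 gives the monic gcd x-4.

-4+x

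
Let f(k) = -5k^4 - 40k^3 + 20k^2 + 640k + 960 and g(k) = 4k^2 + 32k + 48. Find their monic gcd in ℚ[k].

k^2 + 8k + 12

Repeated division with remainder:
  -5k^4 - 40k^3 + 20k^2 + 640k + 960 = (-(5/4)k^2 + 20)(4k^2 + 32k + 48) + (0)
Last nonzero remainder: 4k^2 + 32k + 48. Dividing through by 4 gives the monic gcd k^2 + 8k + 12.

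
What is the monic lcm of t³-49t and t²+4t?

t⁴+4t³-49t²-196t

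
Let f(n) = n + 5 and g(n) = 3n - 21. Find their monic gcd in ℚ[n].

1

Apply the Euclidean algorithm:
  n + 5 = (1/3)(3n - 21) + (12)
  3n - 21 = ((1/4)n - 7/4)(12) + (0)
The last nonzero remainder is the constant 12, so the polynomials are coprime and gcd = 1.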